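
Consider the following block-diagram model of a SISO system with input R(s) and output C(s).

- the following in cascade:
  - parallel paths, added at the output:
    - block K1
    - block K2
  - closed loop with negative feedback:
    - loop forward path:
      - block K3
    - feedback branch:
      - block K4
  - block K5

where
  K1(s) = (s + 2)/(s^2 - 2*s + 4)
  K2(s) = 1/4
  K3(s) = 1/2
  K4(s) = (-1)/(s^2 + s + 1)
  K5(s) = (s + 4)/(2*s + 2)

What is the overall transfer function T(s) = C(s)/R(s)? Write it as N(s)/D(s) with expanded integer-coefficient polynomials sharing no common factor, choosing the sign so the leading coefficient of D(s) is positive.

Step 1: parallel reduction of K1, K2 = (s^2 + 2*s + 12)/(4*s^2 - 8*s + 16)
Step 2: collapse the loop (K3 forward, K4 return) = (s^2 + s + 1)/(2*s^2 + 2*s + 1)
Step 3: multiply (K1+K2), [K3/(1+K3*K4)], K5 (series); the result is T(s) itself (integer coefficients, no common factor, positive leading denominator coefficient)

Final answer: (s^5 + 7*s^4 + 27*s^3 + 74*s^2 + 68*s + 48)/(16*s^5 + 24*s^3 + 88*s^2 + 80*s + 32)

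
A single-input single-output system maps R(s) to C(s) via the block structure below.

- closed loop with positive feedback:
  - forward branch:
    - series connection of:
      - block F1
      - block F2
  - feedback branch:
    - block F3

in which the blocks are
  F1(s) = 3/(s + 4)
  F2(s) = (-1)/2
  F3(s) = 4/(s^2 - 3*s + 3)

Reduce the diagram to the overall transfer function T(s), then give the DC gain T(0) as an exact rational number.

Step 1. combine F1, F2 in series: (-3)/(2*s + 8)
Step 2. apply the feedback formula to (F1*F2), F3: (-3*s^2 + 9*s - 9)/(2*s^3 + 2*s^2 - 18*s + 36)
Evaluating the step-2 result (the overall T(s)) at s = 0 gives T(0) = -9/36 = -1/4.

Hence the answer: -1/4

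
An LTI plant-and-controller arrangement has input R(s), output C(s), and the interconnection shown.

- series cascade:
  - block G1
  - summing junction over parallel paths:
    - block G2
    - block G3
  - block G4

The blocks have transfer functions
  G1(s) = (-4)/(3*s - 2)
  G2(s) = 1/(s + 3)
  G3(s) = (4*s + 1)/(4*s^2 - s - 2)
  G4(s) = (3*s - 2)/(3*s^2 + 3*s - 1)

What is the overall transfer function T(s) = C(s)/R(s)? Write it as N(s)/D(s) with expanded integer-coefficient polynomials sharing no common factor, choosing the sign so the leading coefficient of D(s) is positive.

First reduce the diagram to T(s).

[1] parallel reduction of G2, G3, giving (8*s^2 + 12*s + 1)/(4*s^3 + 11*s^2 - 5*s - 6)
[2] reduce the series chain G1, (G2+G3), G4; the result is T(s) itself (integer coefficients, no common factor, positive leading denominator coefficient)

Answer: (-32*s^2 - 48*s - 4)/(12*s^5 + 45*s^4 + 14*s^3 - 44*s^2 - 13*s + 6)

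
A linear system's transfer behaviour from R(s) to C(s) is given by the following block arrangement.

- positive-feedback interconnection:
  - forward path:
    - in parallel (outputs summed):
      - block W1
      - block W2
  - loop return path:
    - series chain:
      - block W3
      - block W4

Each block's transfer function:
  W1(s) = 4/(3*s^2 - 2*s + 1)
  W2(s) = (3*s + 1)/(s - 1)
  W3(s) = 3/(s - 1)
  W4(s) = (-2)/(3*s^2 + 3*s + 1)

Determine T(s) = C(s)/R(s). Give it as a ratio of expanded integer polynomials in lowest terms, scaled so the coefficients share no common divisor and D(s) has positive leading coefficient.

Reducing step by step:

Step 1. reduce the parallel group W1, W2: (9*s^3 - 3*s^2 + 5*s - 3)/(3*s^3 - 5*s^2 + 3*s - 1)
Step 2. combine W3, W4 in series: (-6)/(3*s^3 - 2*s - 1)
Step 3. collapse the loop ((W1+W2) forward, (W3*W4) return); the result is T(s) itself (integer coefficients, no common factor, positive leading denominator coefficient)

Answer: (27*s^6 - 9*s^5 - 3*s^4 - 12*s^3 - 7*s^2 + s + 3)/(9*s^6 - 15*s^5 + 3*s^4 + 58*s^3 - 19*s^2 + 29*s - 17)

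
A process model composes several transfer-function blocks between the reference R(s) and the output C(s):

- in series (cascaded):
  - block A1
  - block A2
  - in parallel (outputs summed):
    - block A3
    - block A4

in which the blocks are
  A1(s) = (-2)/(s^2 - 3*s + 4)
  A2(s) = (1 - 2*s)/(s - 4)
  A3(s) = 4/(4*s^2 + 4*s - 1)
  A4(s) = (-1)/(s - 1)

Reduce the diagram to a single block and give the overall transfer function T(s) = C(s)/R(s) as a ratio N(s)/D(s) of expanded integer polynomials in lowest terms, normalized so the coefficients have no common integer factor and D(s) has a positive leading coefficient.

Reducing step by step:

(1) sum the parallel branches A3, A4, giving (-4*s^2 - 3)/(4*s^3 - 5*s + 1)
(2) combine A1, A2, (A3+A4) in series - this is the overall T(s), already in the required normalized form

Answer: (-16*s^3 + 8*s^2 - 12*s + 6)/(4*s^6 - 28*s^5 + 59*s^4 - 28*s^3 - 87*s^2 + 96*s - 16)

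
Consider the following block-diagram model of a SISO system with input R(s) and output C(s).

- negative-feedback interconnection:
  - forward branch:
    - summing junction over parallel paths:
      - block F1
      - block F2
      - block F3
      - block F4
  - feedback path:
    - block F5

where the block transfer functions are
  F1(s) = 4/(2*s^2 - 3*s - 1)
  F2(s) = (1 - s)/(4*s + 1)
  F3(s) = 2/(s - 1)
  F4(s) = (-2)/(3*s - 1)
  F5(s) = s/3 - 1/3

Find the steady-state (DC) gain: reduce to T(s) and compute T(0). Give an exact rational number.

Reducing step by step:

(1) sum the parallel branches F1, F2, F3, F4: (-6*s^5 + 55*s^4 - 20*s^3 - 70*s^2 - 2*s + 3)/(24*s^5 - 62*s^4 + 27*s^3 + 15*s^2 - 3*s - 1)
(2) feedback reduction of (F1+F2+F3+F4), F5: (18*s^5 - 165*s^4 + 60*s^3 + 210*s^2 + 6*s - 9)/(6*s^6 - 133*s^5 + 261*s^4 - 31*s^3 - 113*s^2 + 4*s + 6)
Step 2 gives the overall T(s). Then T(0) = -9/6 = -3/2.

Answer: -3/2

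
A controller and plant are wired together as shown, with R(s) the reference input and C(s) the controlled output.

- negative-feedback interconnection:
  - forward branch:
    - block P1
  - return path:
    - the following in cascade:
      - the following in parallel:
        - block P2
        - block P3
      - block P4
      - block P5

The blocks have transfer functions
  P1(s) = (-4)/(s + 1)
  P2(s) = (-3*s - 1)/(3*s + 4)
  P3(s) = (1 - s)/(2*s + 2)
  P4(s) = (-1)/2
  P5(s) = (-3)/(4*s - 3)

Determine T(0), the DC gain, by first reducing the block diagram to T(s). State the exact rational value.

1. reduce the parallel group P2, P3; result (-9*s^2 - 9*s + 2)/(6*s^2 + 14*s + 8)
2. reduce the series chain (P2+P3), P4, P5; result (-27*s^2 - 27*s + 6)/(48*s^3 + 76*s^2 - 20*s - 48)
3. collapse the loop (P1 forward, ((P2+P3)*P4*P5) return); result (-48*s^3 - 76*s^2 + 20*s + 48)/(12*s^4 + 31*s^3 + 41*s^2 + 10*s - 18)
Step 3 gives the overall T(s). Then T(0) = 48/(-18) = -8/3.

Final answer: -8/3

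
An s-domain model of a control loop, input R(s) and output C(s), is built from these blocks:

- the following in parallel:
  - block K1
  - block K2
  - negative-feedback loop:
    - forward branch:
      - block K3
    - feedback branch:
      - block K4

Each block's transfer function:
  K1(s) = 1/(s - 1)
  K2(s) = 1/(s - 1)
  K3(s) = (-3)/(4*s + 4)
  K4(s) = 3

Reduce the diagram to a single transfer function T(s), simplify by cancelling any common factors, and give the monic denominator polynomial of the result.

The answer is s^2 - 9*s/4 + 5/4.

Reasoning:
1. feedback reduction of K3, K4: (-3)/(4*s - 5)
2. combine K1, K2, [K3/(1+K3*K4)] in parallel: (5*s - 7)/(4*s^2 - 9*s + 5)
The result of step 2 is T(s) in lowest terms. Its denominator has leading coefficient 4; dividing the denominator through by 4 makes it monic.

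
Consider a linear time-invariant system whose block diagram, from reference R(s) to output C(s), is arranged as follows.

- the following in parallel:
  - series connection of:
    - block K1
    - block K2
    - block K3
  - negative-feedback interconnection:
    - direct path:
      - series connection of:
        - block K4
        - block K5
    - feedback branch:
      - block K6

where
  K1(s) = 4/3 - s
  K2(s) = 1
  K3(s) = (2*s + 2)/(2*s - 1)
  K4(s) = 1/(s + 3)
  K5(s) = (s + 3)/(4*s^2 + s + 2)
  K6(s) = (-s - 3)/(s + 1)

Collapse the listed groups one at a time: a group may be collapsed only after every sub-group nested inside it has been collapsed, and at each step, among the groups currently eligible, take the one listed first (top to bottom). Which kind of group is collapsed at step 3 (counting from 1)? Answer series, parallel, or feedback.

1. multiply K1, K2, K3 (series)
2. multiply K4, K5 (series)
3. close the feedback loop around (K4*K5), K6
4. combine (K1*K2*K3), [(K4*K5)/(1+(K4*K5)*K6)] in parallel
The group at step 3 is a feedback group.

Answer: feedback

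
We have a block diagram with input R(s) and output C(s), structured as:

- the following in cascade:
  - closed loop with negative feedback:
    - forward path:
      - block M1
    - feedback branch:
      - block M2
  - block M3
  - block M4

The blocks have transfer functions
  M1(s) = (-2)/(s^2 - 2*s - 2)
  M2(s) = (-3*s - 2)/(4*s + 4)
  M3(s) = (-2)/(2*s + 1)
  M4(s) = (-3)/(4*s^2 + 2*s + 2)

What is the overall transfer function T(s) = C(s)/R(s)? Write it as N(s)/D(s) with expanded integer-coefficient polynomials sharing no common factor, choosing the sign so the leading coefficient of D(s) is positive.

The answer is (-12*s - 12)/(8*s^6 - 22*s^4 - 32*s^3 - 25*s^2 - 11*s - 2).

Reasoning:
Step 1. reduce the feedback loop with forward M1 and return M2, giving (-4*s - 4)/(2*s^3 - 2*s^2 - 5*s - 2)
Step 2. series reduction of [M1/(1+M1*M2)], M3, M4; the result is T(s) itself (integer coefficients, no common factor, positive leading denominator coefficient)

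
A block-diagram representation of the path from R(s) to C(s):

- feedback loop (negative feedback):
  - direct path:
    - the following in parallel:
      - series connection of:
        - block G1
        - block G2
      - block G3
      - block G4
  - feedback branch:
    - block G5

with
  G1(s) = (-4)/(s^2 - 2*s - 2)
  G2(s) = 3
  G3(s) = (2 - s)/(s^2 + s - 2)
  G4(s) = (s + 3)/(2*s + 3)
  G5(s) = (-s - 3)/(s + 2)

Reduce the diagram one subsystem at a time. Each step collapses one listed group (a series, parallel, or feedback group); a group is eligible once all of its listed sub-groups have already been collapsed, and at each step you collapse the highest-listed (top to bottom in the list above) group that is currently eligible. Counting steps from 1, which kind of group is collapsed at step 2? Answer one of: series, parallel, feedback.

(1) series reduction of G1, G2
(2) reduce the parallel group (G1*G2), G3, G4
(3) feedback reduction of ((G1*G2)+G3+G4), G5
Step 2: parallel.

Final answer: parallel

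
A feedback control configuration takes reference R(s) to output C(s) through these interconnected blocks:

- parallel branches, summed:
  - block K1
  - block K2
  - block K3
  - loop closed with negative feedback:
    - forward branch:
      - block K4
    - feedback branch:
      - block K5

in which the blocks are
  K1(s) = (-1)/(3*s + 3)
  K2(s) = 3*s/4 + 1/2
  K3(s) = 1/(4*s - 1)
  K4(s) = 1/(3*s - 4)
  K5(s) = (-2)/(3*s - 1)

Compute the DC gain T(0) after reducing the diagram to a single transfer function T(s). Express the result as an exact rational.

1. close the feedback loop around K4, K5 gives (3*s - 1)/(9*s^2 - 15*s + 2)
2. add K1, K2, K3, [K4/(1+K4*K5)] (parallel) gives (324*s^5 - 81*s^4 - 504*s^3 + 177*s^2 - 212*s + 32)/(432*s^4 - 396*s^3 - 552*s^2 + 252*s - 24)
That last expression is T(s); at s = 0 only the constant terms survive, so T(0) = 32/(-24) = -4/3.

Answer: -4/3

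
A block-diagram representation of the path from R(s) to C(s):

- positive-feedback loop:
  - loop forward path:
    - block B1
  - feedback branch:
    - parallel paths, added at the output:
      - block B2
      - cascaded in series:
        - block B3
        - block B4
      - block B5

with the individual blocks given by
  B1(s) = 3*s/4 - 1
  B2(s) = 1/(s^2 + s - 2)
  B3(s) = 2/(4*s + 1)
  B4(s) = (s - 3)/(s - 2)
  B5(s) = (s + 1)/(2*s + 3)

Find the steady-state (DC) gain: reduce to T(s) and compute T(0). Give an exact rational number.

Reducing step by step:

[1] multiply B3, B4 (series) gives (2*s - 6)/(4*s^2 - 7*s - 2)
[2] sum the parallel branches B2, (B3*B4), B5 gives (4*s^5 + 5*s^4 - 14*s^3 - 39*s^2 - 15*s + 34)/(8*s^5 + 6*s^4 - 43*s^3 - 27*s^2 + 44*s + 12)
[3] apply the feedback formula to B1, (B2+(B3*B4)+B5) gives (-24*s^6 + 14*s^5 + 153*s^4 - 91*s^3 - 240*s^2 + 140*s + 48)/(12*s^6 - 33*s^5 - 86*s^4 + 111*s^3 + 219*s^2 - 14*s - 184)
Step 3 gives the overall T(s). Then T(0) = 48/(-184) = -6/23.

Answer: -6/23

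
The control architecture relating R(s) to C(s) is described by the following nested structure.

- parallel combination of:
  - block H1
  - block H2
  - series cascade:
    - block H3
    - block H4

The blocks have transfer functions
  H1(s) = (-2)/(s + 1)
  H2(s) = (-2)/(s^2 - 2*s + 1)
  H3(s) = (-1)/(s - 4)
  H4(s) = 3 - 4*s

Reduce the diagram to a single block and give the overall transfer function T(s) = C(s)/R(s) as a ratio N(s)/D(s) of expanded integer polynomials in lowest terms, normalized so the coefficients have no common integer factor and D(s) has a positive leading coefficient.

Step 1: reduce the series chain H3, H4 gives (4*s - 3)/(s - 4)
Step 2: parallel reduction of H1, H2, (H3*H4) - this is the overall T(s), already in the required normalized form

Final answer: (4*s^4 - 9*s^3 + 9*s^2 - 5*s + 13)/(s^4 - 5*s^3 + 3*s^2 + 5*s - 4)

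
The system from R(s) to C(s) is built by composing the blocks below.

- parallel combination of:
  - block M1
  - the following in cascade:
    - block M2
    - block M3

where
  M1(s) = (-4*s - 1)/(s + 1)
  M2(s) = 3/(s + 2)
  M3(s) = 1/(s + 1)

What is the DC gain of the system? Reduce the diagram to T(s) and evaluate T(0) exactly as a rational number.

First reduce the diagram to T(s).

(1) reduce the series chain M2, M3 = 3/(s^2 + 3*s + 2)
(2) add M1, (M2*M3) (parallel) = (-4*s^2 - 9*s + 1)/(s^2 + 3*s + 2)
Evaluating the step-2 result (the overall T(s)) at s = 0 gives T(0) = 1/2.

Answer: 1/2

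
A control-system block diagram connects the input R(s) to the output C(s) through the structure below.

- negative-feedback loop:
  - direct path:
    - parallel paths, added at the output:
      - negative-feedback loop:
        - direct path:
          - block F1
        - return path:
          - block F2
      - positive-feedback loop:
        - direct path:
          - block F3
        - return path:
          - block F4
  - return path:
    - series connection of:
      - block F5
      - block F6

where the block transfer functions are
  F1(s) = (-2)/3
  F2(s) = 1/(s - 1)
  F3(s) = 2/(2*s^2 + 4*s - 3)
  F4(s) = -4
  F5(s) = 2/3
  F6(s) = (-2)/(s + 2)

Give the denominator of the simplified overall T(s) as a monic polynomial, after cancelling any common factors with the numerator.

The answer is s^4 + 29*s^3/9 + 13*s^2/18 - 121*s/18 - 25/3.

Reasoning:
[1] reduce the feedback loop with forward F1 and return F2: (2 - 2*s)/(3*s - 5)
[2] close the feedback loop around F3, F4: 2/(2*s^2 + 4*s + 5)
[3] parallel reduction of [F1/(1+F1*F2)], [F3/(1-F3*F4)]: (-4*s^3 - 4*s^2 + 4*s)/(6*s^3 + 2*s^2 - 5*s - 25)
[4] combine F5, F6 in series: (-4)/(3*s + 6)
[5] close the feedback loop around ([F1/(1+F1*F2)]+[F3/(1-F3*F4)]), (F5*F6): (-12*s^4 - 36*s^3 - 12*s^2 + 24*s)/(18*s^4 + 58*s^3 + 13*s^2 - 121*s - 150)
No further cancellation is possible in the step-5 result, so that is T(s). Its denominator becomes monic after dividing by the leading coefficient 18.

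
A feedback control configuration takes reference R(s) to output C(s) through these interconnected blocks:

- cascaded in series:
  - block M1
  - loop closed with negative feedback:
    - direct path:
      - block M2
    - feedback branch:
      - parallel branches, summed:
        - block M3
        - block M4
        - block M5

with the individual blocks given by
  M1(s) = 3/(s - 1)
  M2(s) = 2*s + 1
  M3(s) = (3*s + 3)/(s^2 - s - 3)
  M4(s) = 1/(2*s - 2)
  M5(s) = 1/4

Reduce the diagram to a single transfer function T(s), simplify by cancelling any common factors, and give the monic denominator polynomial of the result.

Step 1. sum the parallel branches M3, M4, M5: (s^3 + 12*s^2 - 4*s - 15)/(4*s^3 - 8*s^2 - 8*s + 12)
Step 2. feedback reduction of M2, (M3+M4+M5): (8*s^4 - 12*s^3 - 24*s^2 + 16*s + 12)/(2*s^4 + 29*s^3 - 4*s^2 - 42*s - 3)
Step 3. reduce the series chain M1, [M2/(1+M2*(M3+M4+M5))]: (24*s^3 - 12*s^2 - 84*s - 36)/(2*s^4 + 29*s^3 - 4*s^2 - 42*s - 3)
Step 3 gives the fully reduced T(s), with no common factor left to cancel. The denominator's leading coefficient is 2, so divide each of its coefficients by 2 to get the monic form.

Final answer: s^4 + 29*s^3/2 - 2*s^2 - 21*s - 3/2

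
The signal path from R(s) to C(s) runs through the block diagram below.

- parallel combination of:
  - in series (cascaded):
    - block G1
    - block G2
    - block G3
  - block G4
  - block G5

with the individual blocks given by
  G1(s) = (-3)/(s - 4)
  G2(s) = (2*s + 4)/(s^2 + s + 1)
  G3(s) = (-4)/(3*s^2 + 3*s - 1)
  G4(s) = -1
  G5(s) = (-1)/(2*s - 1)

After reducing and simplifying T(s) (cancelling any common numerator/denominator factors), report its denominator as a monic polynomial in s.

[1] cascade G1, G2, G3, giving (24*s + 48)/(3*s^5 - 6*s^4 - 19*s^3 - 18*s^2 - 9*s + 4)
[2] add (G1*G2*G3), G4, G5 (parallel), giving (-6*s^6 + 12*s^5 + 38*s^4 + 36*s^3 + 66*s^2 + 64*s - 48)/(6*s^6 - 15*s^5 - 32*s^4 - 17*s^3 + 17*s - 4)
The result of step 2 is T(s) in lowest terms. Its denominator has leading coefficient 6; dividing the denominator through by 6 makes it monic.

Therefore the answer is s^6 - 5*s^5/2 - 16*s^4/3 - 17*s^3/6 + 17*s/6 - 2/3.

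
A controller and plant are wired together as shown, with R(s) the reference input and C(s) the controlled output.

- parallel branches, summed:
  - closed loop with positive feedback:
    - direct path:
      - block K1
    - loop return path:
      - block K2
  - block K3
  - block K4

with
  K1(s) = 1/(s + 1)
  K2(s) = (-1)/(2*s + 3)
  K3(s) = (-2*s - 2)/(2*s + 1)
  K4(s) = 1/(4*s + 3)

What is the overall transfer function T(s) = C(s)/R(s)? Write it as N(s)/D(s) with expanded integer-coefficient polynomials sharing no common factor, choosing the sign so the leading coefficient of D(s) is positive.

First reduce the diagram to T(s).

Step 1: collapse the loop (K1 forward, K2 return) gives (2*s + 3)/(2*s^2 + 5*s + 4)
Step 2: parallel reduction of [K1/(1-K1*K2)], K3, K4, which is the overall transfer function T(s) = C(s)/R(s) in lowest terms

Answer: (-16*s^4 - 48*s^3 - 58*s^2 - 37*s - 11)/(16*s^4 + 60*s^3 + 88*s^2 + 55*s + 12)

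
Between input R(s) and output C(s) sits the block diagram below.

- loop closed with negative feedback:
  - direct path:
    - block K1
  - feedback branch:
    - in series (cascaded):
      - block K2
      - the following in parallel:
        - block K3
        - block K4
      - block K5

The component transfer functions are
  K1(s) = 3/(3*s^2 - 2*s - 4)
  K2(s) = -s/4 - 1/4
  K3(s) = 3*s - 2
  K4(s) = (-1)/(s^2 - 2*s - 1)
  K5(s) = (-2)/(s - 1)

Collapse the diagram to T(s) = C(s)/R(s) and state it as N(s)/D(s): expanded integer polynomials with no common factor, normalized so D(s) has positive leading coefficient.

Step 1. reduce the parallel group K3, K4 = (3*s^3 - 8*s^2 + s + 1)/(s^2 - 2*s - 1)
Step 2. series reduction of K2, (K3+K4), K5 = (3*s^4 - 5*s^3 - 7*s^2 + 2*s + 1)/(2*s^3 - 6*s^2 + 2*s + 2)
Step 3. feedback reduction of K1, (K2*(K3+K4)*K5): this yields T(s), and no further normalization is needed

Hence the answer: (6*s^3 - 18*s^2 + 6*s + 6)/(6*s^5 - 13*s^4 - 5*s^3 + 5*s^2 - 6*s - 5)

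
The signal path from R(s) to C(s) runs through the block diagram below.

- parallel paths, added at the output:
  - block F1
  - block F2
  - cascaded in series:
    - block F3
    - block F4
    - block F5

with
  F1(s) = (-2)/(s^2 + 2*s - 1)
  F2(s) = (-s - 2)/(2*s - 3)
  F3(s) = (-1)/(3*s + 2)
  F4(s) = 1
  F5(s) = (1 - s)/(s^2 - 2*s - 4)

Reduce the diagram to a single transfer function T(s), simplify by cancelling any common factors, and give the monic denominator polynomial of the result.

(1) multiply F3, F4, F5 (series): (s - 1)/(3*s^3 - 4*s^2 - 16*s - 8)
(2) sum the parallel branches F1, F2, (F3*F4*F5): (-3*s^6 - 8*s^5 + 13*s^4 + 123*s^3 + 103*s^2 - 61*s - 67)/(6*s^6 - 5*s^5 - 60*s^4 + 9*s^3 + 108*s^2 + 16*s - 24)
That last expression is T(s), already simplified. Scaling its denominator by 1/6 (the reciprocal of the leading coefficient) yields the monic denominator.

Final answer: s^6 - 5*s^5/6 - 10*s^4 + 3*s^3/2 + 18*s^2 + 8*s/3 - 4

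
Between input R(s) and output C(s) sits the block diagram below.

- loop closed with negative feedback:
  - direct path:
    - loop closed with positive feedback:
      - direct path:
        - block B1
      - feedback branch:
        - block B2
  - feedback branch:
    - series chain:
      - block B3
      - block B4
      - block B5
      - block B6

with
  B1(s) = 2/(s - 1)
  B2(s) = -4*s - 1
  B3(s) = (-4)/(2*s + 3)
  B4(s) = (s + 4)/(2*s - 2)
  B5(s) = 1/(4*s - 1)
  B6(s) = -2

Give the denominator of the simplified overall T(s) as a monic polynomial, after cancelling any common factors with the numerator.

(1) close the feedback loop around B1, B2 -> 2/(9*s + 1)
(2) multiply B3, B4, B5, B6 (series) -> (4*s + 16)/(8*s^3 + 2*s^2 - 13*s + 3)
(3) collapse the loop ([B1/(1-B1*B2)] forward, (B3*B4*B5*B6) return) -> (16*s^3 + 4*s^2 - 26*s + 6)/(72*s^4 + 26*s^3 - 115*s^2 + 22*s + 35)
No further cancellation is possible in the step-3 result, so that is T(s). Its denominator becomes monic after dividing by the leading coefficient 72.

Answer: s^4 + 13*s^3/36 - 115*s^2/72 + 11*s/36 + 35/72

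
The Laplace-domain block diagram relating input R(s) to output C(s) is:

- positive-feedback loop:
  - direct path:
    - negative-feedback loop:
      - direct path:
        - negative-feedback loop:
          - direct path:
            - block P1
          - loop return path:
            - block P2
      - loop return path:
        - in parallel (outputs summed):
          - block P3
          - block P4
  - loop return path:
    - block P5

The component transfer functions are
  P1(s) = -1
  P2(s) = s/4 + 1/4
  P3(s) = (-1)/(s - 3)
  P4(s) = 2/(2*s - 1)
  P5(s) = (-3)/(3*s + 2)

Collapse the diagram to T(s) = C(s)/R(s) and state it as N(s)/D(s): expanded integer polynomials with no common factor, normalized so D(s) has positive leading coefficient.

Step 1. reduce the feedback loop with forward P1 and return P2; result 4/(s - 3)
Step 2. sum the parallel branches P3, P4; result (-5)/(2*s^2 - 7*s + 3)
Step 3. feedback reduction of [P1/(1+P1*P2)], (P3+P4); result (8*s^2 - 28*s + 12)/(2*s^3 - 13*s^2 + 24*s - 29)
Step 4. apply the feedback formula to [[P1/(1+P1*P2)]/(1+[P1/(1+P1*P2)]*(P3+P4))], P5: this yields T(s), and no further normalization is needed

Hence the answer: (24*s^3 - 68*s^2 - 20*s + 24)/(6*s^4 - 35*s^3 + 70*s^2 - 123*s - 22)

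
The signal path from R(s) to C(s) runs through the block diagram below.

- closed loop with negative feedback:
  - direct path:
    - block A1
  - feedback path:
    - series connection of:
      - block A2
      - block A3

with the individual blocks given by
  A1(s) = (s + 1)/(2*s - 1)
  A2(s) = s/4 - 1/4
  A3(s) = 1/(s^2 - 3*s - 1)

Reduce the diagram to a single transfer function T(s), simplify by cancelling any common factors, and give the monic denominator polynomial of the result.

Step 1: multiply A2, A3 (series) -> (s - 1)/(4*s^2 - 12*s - 4)
Step 2: apply the feedback formula to A1, (A2*A3) -> (4*s^3 - 8*s^2 - 16*s - 4)/(8*s^3 - 27*s^2 + 4*s + 3)
The result of step 2 is T(s) in lowest terms. Its denominator has leading coefficient 8; dividing the denominator through by 8 makes it monic.

Hence the answer: s^3 - 27*s^2/8 + s/2 + 3/8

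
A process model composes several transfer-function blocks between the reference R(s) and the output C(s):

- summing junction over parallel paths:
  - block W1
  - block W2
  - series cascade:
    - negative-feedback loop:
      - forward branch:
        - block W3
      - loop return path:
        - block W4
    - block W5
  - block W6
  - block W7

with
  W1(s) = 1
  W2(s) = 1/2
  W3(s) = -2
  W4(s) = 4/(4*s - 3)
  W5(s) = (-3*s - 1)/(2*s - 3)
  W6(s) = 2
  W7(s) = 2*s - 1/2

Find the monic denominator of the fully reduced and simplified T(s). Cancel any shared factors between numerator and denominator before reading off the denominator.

Answer: s^2 - 17*s/4 + 33/8

Working:
Step 1. collapse the loop (W3 forward, W4 return) -> (6 - 8*s)/(4*s - 11)
Step 2. series reduction of [W3/(1+W3*W4)], W5 -> (24*s^2 - 10*s - 6)/(8*s^2 - 34*s + 33)
Step 3. add W1, W2, ([W3/(1+W3*W4)]*W5), W6, W7 (parallel) -> (16*s^3 - 20*s^2 - 46*s + 93)/(8*s^2 - 34*s + 33)
The result of step 3 is T(s) in lowest terms. Its denominator has leading coefficient 8; dividing the denominator through by 8 makes it monic.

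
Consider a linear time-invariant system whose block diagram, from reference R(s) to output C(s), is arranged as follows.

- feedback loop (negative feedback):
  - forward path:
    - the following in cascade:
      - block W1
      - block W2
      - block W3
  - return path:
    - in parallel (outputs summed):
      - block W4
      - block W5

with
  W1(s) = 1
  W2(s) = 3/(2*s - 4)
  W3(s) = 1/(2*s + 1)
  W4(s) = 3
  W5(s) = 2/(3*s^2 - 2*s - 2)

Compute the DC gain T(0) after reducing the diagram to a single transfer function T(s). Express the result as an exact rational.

Step 1: multiply W1, W2, W3 (series): 3/(4*s^2 - 6*s - 4)
Step 2: combine W4, W5 in parallel: (9*s^2 - 6*s - 4)/(3*s^2 - 2*s - 2)
Step 3: apply the feedback formula to (W1*W2*W3), (W4+W5): (9*s^2 - 6*s - 6)/(12*s^4 - 26*s^3 + 19*s^2 + 2*s - 4)
Evaluating the step-3 result (the overall T(s)) at s = 0 gives T(0) = -6/(-4) = 3/2.

Hence the answer: 3/2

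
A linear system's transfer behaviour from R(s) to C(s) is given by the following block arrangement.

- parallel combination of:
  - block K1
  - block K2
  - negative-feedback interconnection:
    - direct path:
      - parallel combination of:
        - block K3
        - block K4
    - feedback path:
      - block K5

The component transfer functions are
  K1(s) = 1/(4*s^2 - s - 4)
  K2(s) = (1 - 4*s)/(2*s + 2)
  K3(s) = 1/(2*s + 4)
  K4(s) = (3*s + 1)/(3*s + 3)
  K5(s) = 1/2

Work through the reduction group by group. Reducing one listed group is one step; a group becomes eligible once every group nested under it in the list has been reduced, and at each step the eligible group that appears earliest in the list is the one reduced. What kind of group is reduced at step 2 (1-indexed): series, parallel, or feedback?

Reducing step by step:

Step 1 - combine K3, K4 in parallel
Step 2 - close the feedback loop around (K3+K4), K5
Step 3 - add K1, K2, [(K3+K4)/(1+(K3+K4)*K5)] (parallel)
At step 2 the group reduced is feedback.

Answer: feedback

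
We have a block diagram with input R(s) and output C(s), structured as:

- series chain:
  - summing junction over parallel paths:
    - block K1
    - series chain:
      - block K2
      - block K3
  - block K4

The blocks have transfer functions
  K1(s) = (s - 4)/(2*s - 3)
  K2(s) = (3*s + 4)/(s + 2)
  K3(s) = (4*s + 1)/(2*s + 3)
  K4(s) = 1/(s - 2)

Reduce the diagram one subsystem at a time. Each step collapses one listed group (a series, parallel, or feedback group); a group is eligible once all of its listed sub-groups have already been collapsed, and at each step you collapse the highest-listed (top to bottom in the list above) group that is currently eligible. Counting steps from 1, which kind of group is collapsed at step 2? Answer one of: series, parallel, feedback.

Step 1: combine K2, K3 in series
Step 2: reduce the parallel group K1, (K2*K3)
Step 3: multiply (K1+(K2*K3)), K4 (series)
So the answer for step 2 is parallel.

Therefore the answer is parallel.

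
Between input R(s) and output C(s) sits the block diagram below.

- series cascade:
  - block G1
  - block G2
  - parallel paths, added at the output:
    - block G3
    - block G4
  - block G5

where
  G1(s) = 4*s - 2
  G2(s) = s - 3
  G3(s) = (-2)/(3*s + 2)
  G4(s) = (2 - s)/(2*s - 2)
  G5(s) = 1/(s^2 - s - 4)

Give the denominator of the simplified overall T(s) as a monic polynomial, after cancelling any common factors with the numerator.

First reduce the diagram to T(s).

Step 1. add G3, G4 (parallel); result (8 - 3*s^2)/(6*s^2 - 2*s - 4)
Step 2. multiply G1, G2, (G3+G4), G5 (series); result (-6*s^4 + 21*s^3 + 7*s^2 - 56*s + 24)/(3*s^4 - 4*s^3 - 13*s^2 + 6*s + 8)
T(s) is the step-2 result (common factors already cancelled). Leading coefficient of the denominator: 3. Divide through by 3 for the monic polynomial.

Answer: s^4 - 4*s^3/3 - 13*s^2/3 + 2*s + 8/3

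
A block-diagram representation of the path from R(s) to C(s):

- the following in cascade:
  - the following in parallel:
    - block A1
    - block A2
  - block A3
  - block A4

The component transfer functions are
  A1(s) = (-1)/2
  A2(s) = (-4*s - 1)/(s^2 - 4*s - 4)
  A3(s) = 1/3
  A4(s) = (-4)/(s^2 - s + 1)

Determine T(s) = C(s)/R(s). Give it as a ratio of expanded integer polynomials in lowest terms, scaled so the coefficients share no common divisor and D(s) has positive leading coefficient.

Step 1: reduce the parallel group A1, A2 -> (-s^2 - 4*s + 2)/(2*s^2 - 8*s - 8)
Step 2: multiply (A1+A2), A3, A4 (series), giving the overall T(s)

Final answer: (2*s^2 + 8*s - 4)/(3*s^4 - 15*s^3 + 3*s^2 - 12)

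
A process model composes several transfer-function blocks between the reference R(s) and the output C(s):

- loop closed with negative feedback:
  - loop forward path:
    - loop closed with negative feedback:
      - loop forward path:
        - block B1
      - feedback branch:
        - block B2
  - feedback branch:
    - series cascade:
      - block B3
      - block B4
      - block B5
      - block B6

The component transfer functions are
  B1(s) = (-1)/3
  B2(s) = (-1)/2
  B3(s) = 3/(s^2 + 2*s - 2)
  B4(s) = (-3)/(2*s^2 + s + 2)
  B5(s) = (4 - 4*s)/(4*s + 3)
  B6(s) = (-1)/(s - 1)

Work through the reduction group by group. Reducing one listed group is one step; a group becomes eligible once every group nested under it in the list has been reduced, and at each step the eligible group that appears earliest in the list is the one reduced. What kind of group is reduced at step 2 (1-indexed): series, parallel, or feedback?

The answer is series.

Reasoning:
Step 1: collapse the loop (B1 forward, B2 return)
Step 2: multiply B3, B4, B5, B6 (series)
Step 3: feedback reduction of [B1/(1+B1*B2)], (B3*B4*B5*B6)
The group at step 2 is a series group.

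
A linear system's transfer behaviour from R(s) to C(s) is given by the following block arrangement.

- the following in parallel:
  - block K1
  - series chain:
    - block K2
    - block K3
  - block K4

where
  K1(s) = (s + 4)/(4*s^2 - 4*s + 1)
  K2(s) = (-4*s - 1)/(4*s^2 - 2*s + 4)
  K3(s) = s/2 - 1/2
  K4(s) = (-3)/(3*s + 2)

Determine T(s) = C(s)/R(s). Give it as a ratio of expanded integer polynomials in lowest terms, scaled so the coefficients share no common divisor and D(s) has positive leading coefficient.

(1) multiply K2, K3 (series); result (-4*s^2 + 3*s + 1)/(8*s^2 - 4*s + 8)
(2) parallel reduction of K1, (K2*K3), K4, giving the overall T(s)

Hence the answer: (-48*s^5 - 20*s^4 + 264*s^3 - 163*s^2 + 189*s + 42)/(96*s^5 - 80*s^4 + 72*s^3 + 4*s^2 - 48*s + 16)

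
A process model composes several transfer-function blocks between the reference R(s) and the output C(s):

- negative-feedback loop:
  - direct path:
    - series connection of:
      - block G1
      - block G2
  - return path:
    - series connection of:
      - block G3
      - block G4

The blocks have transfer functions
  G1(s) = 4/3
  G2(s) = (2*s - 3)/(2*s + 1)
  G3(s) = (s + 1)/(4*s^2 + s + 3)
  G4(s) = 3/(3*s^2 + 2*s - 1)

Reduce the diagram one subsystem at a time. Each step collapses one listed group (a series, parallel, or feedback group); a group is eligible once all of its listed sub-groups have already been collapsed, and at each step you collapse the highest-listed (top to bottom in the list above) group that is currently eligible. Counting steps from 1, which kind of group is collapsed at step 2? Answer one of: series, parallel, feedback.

Answer: series

Working:
1. reduce the series chain G1, G2
2. combine G3, G4 in series
3. reduce the feedback loop with forward (G1*G2) and return (G3*G4)
At step 2 the group reduced is series.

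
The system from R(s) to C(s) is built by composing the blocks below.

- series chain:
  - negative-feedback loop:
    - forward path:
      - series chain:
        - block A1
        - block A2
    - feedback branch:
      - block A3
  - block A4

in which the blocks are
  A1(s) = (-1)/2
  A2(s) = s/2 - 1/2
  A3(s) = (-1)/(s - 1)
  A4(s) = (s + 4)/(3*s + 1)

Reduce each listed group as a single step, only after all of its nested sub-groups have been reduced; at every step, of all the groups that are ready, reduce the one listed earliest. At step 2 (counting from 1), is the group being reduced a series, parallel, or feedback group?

Reducing step by step:

(1) cascade A1, A2
(2) feedback reduction of (A1*A2), A3
(3) cascade [(A1*A2)/(1+(A1*A2)*A3)], A4
At step 2 the group reduced is feedback.

Answer: feedback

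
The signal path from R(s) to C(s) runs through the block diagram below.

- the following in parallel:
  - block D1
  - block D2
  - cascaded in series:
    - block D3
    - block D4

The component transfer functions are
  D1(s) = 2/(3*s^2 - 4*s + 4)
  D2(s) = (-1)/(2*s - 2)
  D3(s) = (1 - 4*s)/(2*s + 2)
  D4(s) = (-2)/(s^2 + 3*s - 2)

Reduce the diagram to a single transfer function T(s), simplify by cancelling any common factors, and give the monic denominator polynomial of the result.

[1] series reduction of D3, D4: (4*s - 1)/(s^3 + 4*s^2 + s - 2)
[2] sum the parallel branches D1, D2, (D3*D4): (-3*s^5 + 20*s^4 - 41*s^3 + 60*s^2 - 72*s + 24)/(6*s^6 + 10*s^5 - 34*s^4 + 30*s^3 + 12*s^2 - 40*s + 16)
Step 2 gives the fully reduced T(s), with no common factor left to cancel. The denominator's leading coefficient is 6, so divide each of its coefficients by 6 to get the monic form.

Therefore the answer is s^6 + 5*s^5/3 - 17*s^4/3 + 5*s^3 + 2*s^2 - 20*s/3 + 8/3.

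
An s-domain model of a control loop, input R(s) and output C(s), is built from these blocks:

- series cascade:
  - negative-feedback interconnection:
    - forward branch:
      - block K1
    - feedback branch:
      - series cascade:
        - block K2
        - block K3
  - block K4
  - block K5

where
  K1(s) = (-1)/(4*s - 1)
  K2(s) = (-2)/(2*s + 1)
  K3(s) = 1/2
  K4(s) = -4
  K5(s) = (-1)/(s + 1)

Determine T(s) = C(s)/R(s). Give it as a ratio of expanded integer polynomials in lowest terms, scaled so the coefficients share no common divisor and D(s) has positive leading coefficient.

Answer: (-4*s - 2)/(4*s^3 + 5*s^2 + s)

Working:
Step 1: cascade K2, K3, giving (-1)/(2*s + 1)
Step 2: apply the feedback formula to K1, (K2*K3), giving (-2*s - 1)/(8*s^2 + 2*s)
Step 3: multiply [K1/(1+K1*(K2*K3))], K4, K5 (series); the result is T(s) itself (integer coefficients, no common factor, positive leading denominator coefficient)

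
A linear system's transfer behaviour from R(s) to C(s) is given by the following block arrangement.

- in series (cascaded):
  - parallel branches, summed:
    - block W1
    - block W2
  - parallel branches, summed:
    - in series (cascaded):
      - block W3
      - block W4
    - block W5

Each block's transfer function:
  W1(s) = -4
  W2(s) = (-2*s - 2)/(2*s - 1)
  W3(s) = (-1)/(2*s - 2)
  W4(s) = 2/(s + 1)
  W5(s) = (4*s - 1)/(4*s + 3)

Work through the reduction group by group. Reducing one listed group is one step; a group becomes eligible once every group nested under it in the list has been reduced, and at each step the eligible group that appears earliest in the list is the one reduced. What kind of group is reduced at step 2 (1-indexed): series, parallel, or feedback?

Reducing step by step:

Step 1 - parallel reduction of W1, W2
Step 2 - cascade W3, W4
Step 3 - sum the parallel branches (W3*W4), W5
Step 4 - reduce the series chain (W1+W2), ((W3*W4)+W5)
At step 2 the group reduced is series.

Answer: series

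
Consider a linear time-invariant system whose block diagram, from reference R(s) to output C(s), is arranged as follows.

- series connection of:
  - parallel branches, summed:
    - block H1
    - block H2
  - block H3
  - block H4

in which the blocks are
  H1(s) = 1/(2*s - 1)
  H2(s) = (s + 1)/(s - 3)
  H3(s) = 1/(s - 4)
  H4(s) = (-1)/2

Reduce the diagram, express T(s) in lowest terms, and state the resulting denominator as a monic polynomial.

1. combine H1, H2 in parallel gives (2*s^2 + 2*s - 4)/(2*s^2 - 7*s + 3)
2. series reduction of (H1+H2), H3, H4 gives (-s^2 - s + 2)/(2*s^3 - 15*s^2 + 31*s - 12)
T(s) is the step-2 result (common factors already cancelled). Leading coefficient of the denominator: 2. Divide through by 2 for the monic polynomial.

Final answer: s^3 - 15*s^2/2 + 31*s/2 - 6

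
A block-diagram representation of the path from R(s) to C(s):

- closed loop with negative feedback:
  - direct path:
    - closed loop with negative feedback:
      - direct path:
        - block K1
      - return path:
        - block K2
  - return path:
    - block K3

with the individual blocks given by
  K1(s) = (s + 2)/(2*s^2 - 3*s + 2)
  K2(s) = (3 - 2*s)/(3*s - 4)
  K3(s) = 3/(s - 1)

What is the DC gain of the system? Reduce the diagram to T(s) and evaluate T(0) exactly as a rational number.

Step 1. close the feedback loop around K1, K2; result (3*s^2 + 2*s - 8)/(6*s^3 - 19*s^2 + 17*s - 2)
Step 2. collapse the loop ([K1/(1+K1*K2)] forward, K3 return); result (3*s^3 - s^2 - 10*s + 8)/(6*s^4 - 25*s^3 + 45*s^2 - 13*s - 22)
Step 2 gives the overall T(s). Then T(0) = 8/(-22) = -4/11.

Answer: -4/11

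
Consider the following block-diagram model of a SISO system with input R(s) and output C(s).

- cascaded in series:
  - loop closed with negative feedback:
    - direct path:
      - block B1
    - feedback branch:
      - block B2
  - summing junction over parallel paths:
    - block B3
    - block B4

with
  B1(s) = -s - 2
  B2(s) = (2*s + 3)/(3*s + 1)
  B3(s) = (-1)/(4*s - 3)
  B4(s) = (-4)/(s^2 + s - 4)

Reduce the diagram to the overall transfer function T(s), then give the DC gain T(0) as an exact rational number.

(1) close the feedback loop around B1, B2 -> (3*s^2 + 7*s + 2)/(2*s^2 + 4*s + 5)
(2) sum the parallel branches B3, B4 -> (-s^2 - 17*s + 16)/(4*s^3 + s^2 - 19*s + 12)
(3) series reduction of [B1/(1+B1*B2)], (B3+B4) -> (-3*s^4 - 58*s^3 - 73*s^2 + 78*s + 32)/(8*s^5 + 18*s^4 - 14*s^3 - 47*s^2 - 47*s + 60)
The step-3 result is T(s). Setting s = 0: T(0) = 32/60 = 8/15.

Therefore the answer is 8/15.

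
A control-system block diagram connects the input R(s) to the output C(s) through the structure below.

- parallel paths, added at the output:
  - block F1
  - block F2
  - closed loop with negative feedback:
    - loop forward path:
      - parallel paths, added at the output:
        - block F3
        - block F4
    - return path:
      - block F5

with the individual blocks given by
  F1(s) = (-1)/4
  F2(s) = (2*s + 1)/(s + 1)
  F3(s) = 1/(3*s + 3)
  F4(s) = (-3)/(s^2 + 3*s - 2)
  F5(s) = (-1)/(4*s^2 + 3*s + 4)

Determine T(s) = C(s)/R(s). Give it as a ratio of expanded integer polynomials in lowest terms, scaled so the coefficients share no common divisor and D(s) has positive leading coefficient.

The answer is (84*s^6 + 451*s^5 + 523*s^4 + 88*s^3 - 364*s^2 - 495*s - 215)/(48*s^6 + 276*s^5 + 468*s^4 + 368*s^3 + 128*s^2 - 52*s - 52).

Reasoning:
[1] add F3, F4 (parallel) gives (s^2 - 6*s - 11)/(3*s^3 + 12*s^2 + 3*s - 6)
[2] close the feedback loop around (F3+F4), F5 gives (4*s^4 - 21*s^3 - 58*s^2 - 57*s - 44)/(12*s^5 + 57*s^4 + 60*s^3 + 32*s^2 - 13)
[3] reduce the parallel group F1, F2, [(F3+F4)/(1+(F3+F4)*F5)] - this is the overall T(s), already in the required normalized form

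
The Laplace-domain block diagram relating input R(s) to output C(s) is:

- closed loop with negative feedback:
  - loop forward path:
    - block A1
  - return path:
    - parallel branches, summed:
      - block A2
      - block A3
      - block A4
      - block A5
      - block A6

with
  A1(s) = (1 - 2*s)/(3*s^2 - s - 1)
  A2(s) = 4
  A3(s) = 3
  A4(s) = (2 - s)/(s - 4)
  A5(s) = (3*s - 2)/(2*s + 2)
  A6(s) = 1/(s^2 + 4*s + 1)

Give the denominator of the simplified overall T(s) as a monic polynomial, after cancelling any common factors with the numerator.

Step 1. reduce the parallel group A2, A3, A4, A5, A6; result (15*s^4 + 6*s^3 - 243*s^2 - 236*s - 52)/(2*s^4 + 2*s^3 - 30*s^2 - 38*s - 8)
Step 2. apply the feedback formula to A1, (A2+A3+A4+A5+A6); result (-4*s^5 - 2*s^4 + 62*s^3 + 46*s^2 - 22*s - 8)/(6*s^6 - 26*s^5 - 91*s^4 + 406*s^3 + 273*s^2 - 86*s - 44)
T(s) is the step-2 result (common factors already cancelled). Leading coefficient of the denominator: 6. Divide through by 6 for the monic polynomial.

Final answer: s^6 - 13*s^5/3 - 91*s^4/6 + 203*s^3/3 + 91*s^2/2 - 43*s/3 - 22/3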